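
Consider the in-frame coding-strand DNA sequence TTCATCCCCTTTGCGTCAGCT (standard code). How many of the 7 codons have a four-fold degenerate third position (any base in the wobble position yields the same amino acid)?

4

Codon 1 TTC (Phe): third position 2-fold.
Codon 2 ATC (Ile): third position 3-fold.
Codon 3 CCC (Pro): third position 4-fold.
Codon 4 TTT (Phe): third position 2-fold.
Codon 5 GCG (Ala): third position 4-fold.
Codon 6 TCA (Ser): third position 4-fold.
Codon 7 GCT (Ala): third position 4-fold.
Four-fold degenerate third positions: 4.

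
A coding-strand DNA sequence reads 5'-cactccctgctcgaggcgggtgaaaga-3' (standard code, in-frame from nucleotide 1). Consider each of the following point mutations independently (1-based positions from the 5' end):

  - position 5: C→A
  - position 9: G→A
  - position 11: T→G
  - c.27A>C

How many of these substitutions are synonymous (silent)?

1

Codon 2: TCC (Ser) → TAC (Tyr) — missense.
Codon 3: CTG (Leu) → CTA (Leu) — synonymous.
Codon 4: CTC (Leu) → CGC (Arg) — missense.
Codon 9: AGA (Arg) → AGC (Ser) — missense.
Synonymous: 1 of 4.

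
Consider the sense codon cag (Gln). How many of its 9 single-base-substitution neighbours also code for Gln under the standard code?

Position 1: none → 0 synonymous.
Position 2: none → 0 synonymous.
Position 3: CAA → 1 synonymous.
Total: 0 + 0 + 1 = 1.

1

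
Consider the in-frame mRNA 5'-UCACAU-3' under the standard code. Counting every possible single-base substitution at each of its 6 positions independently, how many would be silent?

4

Codon 1 (UCA, Ser): 3 synonymous substitutions.
Codon 2 (CAU, His): 1 synonymous substitution.
Total: 3 + 1 = 4.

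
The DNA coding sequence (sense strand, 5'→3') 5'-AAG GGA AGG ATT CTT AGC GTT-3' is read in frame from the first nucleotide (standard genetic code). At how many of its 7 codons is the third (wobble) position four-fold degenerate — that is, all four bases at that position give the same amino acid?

Codon 1 AAG (Lys): third position 2-fold.
Codon 2 GGA (Gly): third position 4-fold.
Codon 3 AGG (Arg): third position 2-fold.
Codon 4 ATT (Ile): third position 3-fold.
Codon 5 CTT (Leu): third position 4-fold.
Codon 6 AGC (Ser): third position 2-fold.
Codon 7 GTT (Val): third position 4-fold.
Four-fold degenerate third positions: 3.

3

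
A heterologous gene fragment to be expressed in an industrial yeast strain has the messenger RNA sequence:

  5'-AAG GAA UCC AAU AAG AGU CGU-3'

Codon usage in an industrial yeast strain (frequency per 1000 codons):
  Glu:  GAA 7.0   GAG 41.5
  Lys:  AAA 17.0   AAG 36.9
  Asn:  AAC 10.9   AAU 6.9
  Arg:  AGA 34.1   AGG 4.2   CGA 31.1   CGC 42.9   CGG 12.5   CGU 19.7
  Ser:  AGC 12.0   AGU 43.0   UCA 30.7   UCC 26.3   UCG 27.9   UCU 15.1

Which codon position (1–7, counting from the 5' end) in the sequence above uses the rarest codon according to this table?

4

Codon 1 AAG (Lys): 36.9 per 1000.
Codon 2 GAA (Glu): 7.0 per 1000.
Codon 3 UCC (Ser): 26.3 per 1000.
Codon 4 AAU (Asn): 6.9 per 1000.
Codon 5 AAG (Lys): 36.9 per 1000.
Codon 6 AGU (Ser): 43.0 per 1000.
Codon 7 CGU (Arg): 19.7 per 1000.
Lowest frequency is 6.9 at codon 4.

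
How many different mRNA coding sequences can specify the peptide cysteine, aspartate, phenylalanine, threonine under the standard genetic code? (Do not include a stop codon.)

32

Cys: 2 codons.
Asp: 2 codons.
Phe: 2 codons.
Thr: 4 codons.
2 × 2 × 2 × 4 = 32.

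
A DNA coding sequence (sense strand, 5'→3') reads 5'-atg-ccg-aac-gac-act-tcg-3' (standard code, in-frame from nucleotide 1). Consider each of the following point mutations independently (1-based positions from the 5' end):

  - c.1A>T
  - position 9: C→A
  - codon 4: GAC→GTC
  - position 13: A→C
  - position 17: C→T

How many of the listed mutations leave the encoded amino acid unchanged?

0

Codon 1: ATG (Met) → TTG (Leu) — missense.
Codon 3: AAC (Asn) → AAA (Lys) — missense.
Codon 4: GAC (Asp) → GTC (Val) — missense.
Codon 5: ACT (Thr) → CCT (Pro) — missense.
Codon 6: TCG (Ser) → TTG (Leu) — missense.
Synonymous: 0 of 5.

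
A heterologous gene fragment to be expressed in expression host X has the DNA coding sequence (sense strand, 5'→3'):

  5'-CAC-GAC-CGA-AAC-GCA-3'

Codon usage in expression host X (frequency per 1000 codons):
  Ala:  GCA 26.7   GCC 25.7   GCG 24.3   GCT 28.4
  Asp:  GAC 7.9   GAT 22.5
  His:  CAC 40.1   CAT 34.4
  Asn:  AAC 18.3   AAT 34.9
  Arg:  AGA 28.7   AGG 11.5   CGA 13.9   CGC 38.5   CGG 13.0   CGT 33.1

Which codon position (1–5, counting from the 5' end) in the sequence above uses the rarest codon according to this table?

Codon 1 CAC (His): 40.1 per 1000.
Codon 2 GAC (Asp): 7.9 per 1000.
Codon 3 CGA (Arg): 13.9 per 1000.
Codon 4 AAC (Asn): 18.3 per 1000.
Codon 5 GCA (Ala): 26.7 per 1000.
Lowest frequency is 7.9 at codon 2.

2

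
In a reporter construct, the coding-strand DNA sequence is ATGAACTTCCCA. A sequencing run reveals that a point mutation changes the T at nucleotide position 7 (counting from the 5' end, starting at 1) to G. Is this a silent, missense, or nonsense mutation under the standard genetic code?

Position 7 falls in codon 3: TTC → Phe.
After the substitution the codon is GTC → Val.
Phe ≠ Val, so this is a missense mutation.

missense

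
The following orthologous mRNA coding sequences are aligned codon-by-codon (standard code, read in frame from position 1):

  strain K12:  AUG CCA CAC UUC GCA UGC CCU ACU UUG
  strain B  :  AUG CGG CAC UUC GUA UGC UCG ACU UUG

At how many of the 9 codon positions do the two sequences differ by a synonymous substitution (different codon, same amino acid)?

Codon 1: AUG Met / AUG Met — identical.
Codon 2: CCA Pro / CGG Arg — nonsynonymous.
Codon 3: CAC His / CAC His — identical.
Codon 4: UUC Phe / UUC Phe — identical.
Codon 5: GCA Ala / GUA Val — nonsynonymous.
Codon 6: UGC Cys / UGC Cys — identical.
Codon 7: CCU Pro / UCG Ser — nonsynonymous.
Codon 8: ACU Thr / ACU Thr — identical.
Codon 9: UUG Leu / UUG Leu — identical.
Synonymous differences: 0.

0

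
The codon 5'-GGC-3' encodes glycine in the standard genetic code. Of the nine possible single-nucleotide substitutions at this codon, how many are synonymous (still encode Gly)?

Position 1: none → 0 synonymous.
Position 2: none → 0 synonymous.
Position 3: GGU, GGA, GGG → 3 synonymous.
Total: 0 + 0 + 3 = 3.

3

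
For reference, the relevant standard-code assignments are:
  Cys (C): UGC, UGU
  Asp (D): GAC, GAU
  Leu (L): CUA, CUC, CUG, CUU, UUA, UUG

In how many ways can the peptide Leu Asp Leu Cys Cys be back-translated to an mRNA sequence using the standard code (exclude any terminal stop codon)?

288

Leu: 6 codons.
Asp: 2 codons.
Leu: 6 codons.
Cys: 2 codons.
Cys: 2 codons.
6 × 2 × 6 × 2 × 2 = 288.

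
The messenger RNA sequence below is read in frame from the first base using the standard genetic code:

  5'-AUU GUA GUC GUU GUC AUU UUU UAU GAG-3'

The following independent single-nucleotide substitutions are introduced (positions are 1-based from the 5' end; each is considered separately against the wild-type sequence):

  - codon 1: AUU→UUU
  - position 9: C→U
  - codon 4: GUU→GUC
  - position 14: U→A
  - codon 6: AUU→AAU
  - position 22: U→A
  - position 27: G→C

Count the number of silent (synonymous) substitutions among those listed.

2

Codon 1: AUU (Ile) → UUU (Phe) — missense.
Codon 3: GUC (Val) → GUU (Val) — synonymous.
Codon 4: GUU (Val) → GUC (Val) — synonymous.
Codon 5: GUC (Val) → GAC (Asp) — missense.
Codon 6: AUU (Ile) → AAU (Asn) — missense.
Codon 8: UAU (Tyr) → AAU (Asn) — missense.
Codon 9: GAG (Glu) → GAC (Asp) — missense.
Synonymous: 2 of 7.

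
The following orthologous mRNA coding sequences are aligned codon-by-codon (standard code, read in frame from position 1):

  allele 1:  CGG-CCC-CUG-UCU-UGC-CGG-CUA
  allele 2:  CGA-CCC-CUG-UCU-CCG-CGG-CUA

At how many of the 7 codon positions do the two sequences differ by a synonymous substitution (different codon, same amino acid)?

Codon 1: CGG Arg / CGA Arg — synonymous.
Codon 2: CCC Pro / CCC Pro — identical.
Codon 3: CUG Leu / CUG Leu — identical.
Codon 4: UCU Ser / UCU Ser — identical.
Codon 5: UGC Cys / CCG Pro — nonsynonymous.
Codon 6: CGG Arg / CGG Arg — identical.
Codon 7: CUA Leu / CUA Leu — identical.
Synonymous differences: 1.

1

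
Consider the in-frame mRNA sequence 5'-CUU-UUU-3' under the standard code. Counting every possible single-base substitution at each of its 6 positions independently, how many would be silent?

Codon 1 (CUU, Leu): 3 synonymous substitutions.
Codon 2 (UUU, Phe): 1 synonymous substitution.
Total: 3 + 1 = 4.

4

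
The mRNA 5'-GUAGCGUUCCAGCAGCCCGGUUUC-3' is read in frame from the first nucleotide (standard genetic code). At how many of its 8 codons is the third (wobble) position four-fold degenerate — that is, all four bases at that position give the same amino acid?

4

Codon 1 GUA (Val): third position 4-fold.
Codon 2 GCG (Ala): third position 4-fold.
Codon 3 UUC (Phe): third position 2-fold.
Codon 4 CAG (Gln): third position 2-fold.
Codon 5 CAG (Gln): third position 2-fold.
Codon 6 CCC (Pro): third position 4-fold.
Codon 7 GGU (Gly): third position 4-fold.
Codon 8 UUC (Phe): third position 2-fold.
Four-fold degenerate third positions: 4.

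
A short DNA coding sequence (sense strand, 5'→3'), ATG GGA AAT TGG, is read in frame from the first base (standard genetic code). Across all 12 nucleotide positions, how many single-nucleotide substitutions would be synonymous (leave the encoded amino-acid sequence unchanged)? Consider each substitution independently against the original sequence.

Codon 1 (ATG, Met): 0 synonymous substitutions.
Codon 2 (GGA, Gly): 3 synonymous substitutions.
Codon 3 (AAT, Asn): 1 synonymous substitution.
Codon 4 (TGG, Trp): 0 synonymous substitutions.
Total: 0 + 3 + 1 + 0 = 4.

4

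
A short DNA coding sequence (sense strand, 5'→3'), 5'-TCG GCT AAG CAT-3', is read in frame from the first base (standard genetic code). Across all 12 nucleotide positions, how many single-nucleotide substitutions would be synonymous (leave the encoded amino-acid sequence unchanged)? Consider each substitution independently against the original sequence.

8

Codon 1 (TCG, Ser): 3 synonymous substitutions.
Codon 2 (GCT, Ala): 3 synonymous substitutions.
Codon 3 (AAG, Lys): 1 synonymous substitution.
Codon 4 (CAT, His): 1 synonymous substitution.
Total: 3 + 3 + 1 + 1 = 8.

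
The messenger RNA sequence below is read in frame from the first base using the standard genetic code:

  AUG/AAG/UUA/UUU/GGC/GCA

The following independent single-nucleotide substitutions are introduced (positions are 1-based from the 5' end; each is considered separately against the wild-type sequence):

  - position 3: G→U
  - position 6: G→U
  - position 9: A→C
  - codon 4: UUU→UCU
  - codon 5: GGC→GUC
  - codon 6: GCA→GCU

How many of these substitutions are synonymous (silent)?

Codon 1: AUG (Met) → AUU (Ile) — missense.
Codon 2: AAG (Lys) → AAU (Asn) — missense.
Codon 3: UUA (Leu) → UUC (Phe) — missense.
Codon 4: UUU (Phe) → UCU (Ser) — missense.
Codon 5: GGC (Gly) → GUC (Val) — missense.
Codon 6: GCA (Ala) → GCU (Ala) — synonymous.
Synonymous: 1 of 6.

1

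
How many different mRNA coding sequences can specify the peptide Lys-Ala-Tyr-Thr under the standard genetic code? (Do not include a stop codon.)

64

Lys: 2 codons.
Ala: 4 codons.
Tyr: 2 codons.
Thr: 4 codons.
2 × 4 × 2 × 4 = 64.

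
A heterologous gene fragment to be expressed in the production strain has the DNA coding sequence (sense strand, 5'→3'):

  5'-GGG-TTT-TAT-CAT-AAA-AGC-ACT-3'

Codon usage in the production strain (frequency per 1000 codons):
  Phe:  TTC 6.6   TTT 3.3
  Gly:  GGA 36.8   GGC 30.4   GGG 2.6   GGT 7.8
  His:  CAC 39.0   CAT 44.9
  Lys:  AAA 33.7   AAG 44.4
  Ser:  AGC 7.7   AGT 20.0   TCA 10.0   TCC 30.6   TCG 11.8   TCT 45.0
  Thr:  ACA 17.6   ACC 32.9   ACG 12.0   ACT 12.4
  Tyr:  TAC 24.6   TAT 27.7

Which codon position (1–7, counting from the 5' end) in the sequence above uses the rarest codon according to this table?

Codon 1 GGG (Gly): 2.6 per 1000.
Codon 2 TTT (Phe): 3.3 per 1000.
Codon 3 TAT (Tyr): 27.7 per 1000.
Codon 4 CAT (His): 44.9 per 1000.
Codon 5 AAA (Lys): 33.7 per 1000.
Codon 6 AGC (Ser): 7.7 per 1000.
Codon 7 ACT (Thr): 12.4 per 1000.
Lowest frequency is 2.6 at codon 1.

1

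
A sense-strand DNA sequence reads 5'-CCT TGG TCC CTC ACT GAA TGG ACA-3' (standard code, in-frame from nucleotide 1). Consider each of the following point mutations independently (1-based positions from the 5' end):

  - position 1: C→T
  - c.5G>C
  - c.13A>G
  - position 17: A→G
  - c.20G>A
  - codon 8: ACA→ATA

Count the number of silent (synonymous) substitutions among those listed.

Codon 1: CCT (Pro) → TCT (Ser) — missense.
Codon 2: TGG (Trp) → TCG (Ser) — missense.
Codon 5: ACT (Thr) → GCT (Ala) — missense.
Codon 6: GAA (Glu) → GGA (Gly) — missense.
Codon 7: TGG (Trp) → TAG (Stop) — nonsense.
Codon 8: ACA (Thr) → ATA (Ile) — missense.
Synonymous: 0 of 6.

0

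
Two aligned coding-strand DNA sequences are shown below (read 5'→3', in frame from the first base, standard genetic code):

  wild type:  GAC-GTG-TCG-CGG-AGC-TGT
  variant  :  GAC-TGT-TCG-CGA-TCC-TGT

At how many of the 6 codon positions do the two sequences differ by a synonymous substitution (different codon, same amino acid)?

Codon 1: GAC Asp / GAC Asp — identical.
Codon 2: GTG Val / TGT Cys — nonsynonymous.
Codon 3: TCG Ser / TCG Ser — identical.
Codon 4: CGG Arg / CGA Arg — synonymous.
Codon 5: AGC Ser / TCC Ser — synonymous.
Codon 6: TGT Cys / TGT Cys — identical.
Synonymous differences: 2.

2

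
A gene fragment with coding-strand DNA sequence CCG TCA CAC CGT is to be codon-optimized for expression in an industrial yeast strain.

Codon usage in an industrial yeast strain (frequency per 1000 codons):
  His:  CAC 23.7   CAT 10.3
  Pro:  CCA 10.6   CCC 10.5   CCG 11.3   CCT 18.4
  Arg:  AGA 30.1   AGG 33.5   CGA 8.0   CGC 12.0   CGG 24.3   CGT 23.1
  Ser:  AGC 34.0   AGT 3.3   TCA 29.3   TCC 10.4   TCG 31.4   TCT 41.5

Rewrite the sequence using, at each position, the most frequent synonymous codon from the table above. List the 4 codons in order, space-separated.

CCT TCT CAC AGG

Codon 1 (Pro): best is CCT at 18.4.
Codon 2 (Ser): best is TCT at 41.5.
Codon 3 (His): best is CAC at 23.7.
Codon 4 (Arg): best is AGG at 33.5.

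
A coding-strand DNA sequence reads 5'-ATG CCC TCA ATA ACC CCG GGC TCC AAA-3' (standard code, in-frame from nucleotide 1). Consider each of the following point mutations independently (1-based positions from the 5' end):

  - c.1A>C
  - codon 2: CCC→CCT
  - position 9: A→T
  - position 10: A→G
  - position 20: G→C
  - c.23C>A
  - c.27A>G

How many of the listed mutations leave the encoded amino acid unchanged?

3

Codon 1: ATG (Met) → CTG (Leu) — missense.
Codon 2: CCC (Pro) → CCT (Pro) — synonymous.
Codon 3: TCA (Ser) → TCT (Ser) — synonymous.
Codon 4: ATA (Ile) → GTA (Val) — missense.
Codon 7: GGC (Gly) → GCC (Ala) — missense.
Codon 8: TCC (Ser) → TAC (Tyr) — missense.
Codon 9: AAA (Lys) → AAG (Lys) — synonymous.
Synonymous: 3 of 7.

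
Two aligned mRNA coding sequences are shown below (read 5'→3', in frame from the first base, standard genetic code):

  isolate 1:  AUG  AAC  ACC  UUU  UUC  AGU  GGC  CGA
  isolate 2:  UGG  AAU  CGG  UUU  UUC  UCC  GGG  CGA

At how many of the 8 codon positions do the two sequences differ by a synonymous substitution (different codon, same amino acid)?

Codon 1: AUG Met / UGG Trp — nonsynonymous.
Codon 2: AAC Asn / AAU Asn — synonymous.
Codon 3: ACC Thr / CGG Arg — nonsynonymous.
Codon 4: UUU Phe / UUU Phe — identical.
Codon 5: UUC Phe / UUC Phe — identical.
Codon 6: AGU Ser / UCC Ser — synonymous.
Codon 7: GGC Gly / GGG Gly — synonymous.
Codon 8: CGA Arg / CGA Arg — identical.
Synonymous differences: 3.

3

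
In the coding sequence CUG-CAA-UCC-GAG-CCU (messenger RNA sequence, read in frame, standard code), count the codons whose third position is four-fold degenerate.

Codon 1 CUG (Leu): third position 4-fold.
Codon 2 CAA (Gln): third position 2-fold.
Codon 3 UCC (Ser): third position 4-fold.
Codon 4 GAG (Glu): third position 2-fold.
Codon 5 CCU (Pro): third position 4-fold.
Four-fold degenerate third positions: 3.

3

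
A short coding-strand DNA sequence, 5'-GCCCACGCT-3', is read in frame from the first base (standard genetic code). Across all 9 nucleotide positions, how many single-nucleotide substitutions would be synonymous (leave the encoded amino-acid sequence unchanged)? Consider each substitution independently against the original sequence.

Codon 1 (GCC, Ala): 3 synonymous substitutions.
Codon 2 (CAC, His): 1 synonymous substitution.
Codon 3 (GCT, Ala): 3 synonymous substitutions.
Total: 3 + 1 + 3 = 7.

7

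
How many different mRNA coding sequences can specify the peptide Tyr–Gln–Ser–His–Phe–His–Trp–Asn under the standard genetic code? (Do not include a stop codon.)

384

Tyr: 2 codons.
Gln: 2 codons.
Ser: 6 codons.
His: 2 codons.
Phe: 2 codons.
His: 2 codons.
Trp: 1 codon.
Asn: 2 codons.
2 × 2 × 6 × 2 × 2 × 2 × 1 × 2 = 384.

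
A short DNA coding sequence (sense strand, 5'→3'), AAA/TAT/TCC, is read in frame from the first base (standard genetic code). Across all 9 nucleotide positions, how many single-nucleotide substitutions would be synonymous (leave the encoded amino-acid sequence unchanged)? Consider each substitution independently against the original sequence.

Codon 1 (AAA, Lys): 1 synonymous substitution.
Codon 2 (TAT, Tyr): 1 synonymous substitution.
Codon 3 (TCC, Ser): 3 synonymous substitutions.
Total: 1 + 1 + 3 = 5.

5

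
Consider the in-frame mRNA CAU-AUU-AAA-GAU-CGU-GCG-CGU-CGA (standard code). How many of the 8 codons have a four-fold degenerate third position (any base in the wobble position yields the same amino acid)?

Codon 1 CAU (His): third position 2-fold.
Codon 2 AUU (Ile): third position 3-fold.
Codon 3 AAA (Lys): third position 2-fold.
Codon 4 GAU (Asp): third position 2-fold.
Codon 5 CGU (Arg): third position 4-fold.
Codon 6 GCG (Ala): third position 4-fold.
Codon 7 CGU (Arg): third position 4-fold.
Codon 8 CGA (Arg): third position 4-fold.
Four-fold degenerate third positions: 4.

4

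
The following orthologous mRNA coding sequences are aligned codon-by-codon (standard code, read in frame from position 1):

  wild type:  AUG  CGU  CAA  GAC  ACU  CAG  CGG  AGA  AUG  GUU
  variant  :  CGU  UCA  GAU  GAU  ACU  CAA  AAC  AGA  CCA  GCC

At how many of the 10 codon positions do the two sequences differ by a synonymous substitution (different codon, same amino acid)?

2

Codon 1: AUG Met / CGU Arg — nonsynonymous.
Codon 2: CGU Arg / UCA Ser — nonsynonymous.
Codon 3: CAA Gln / GAU Asp — nonsynonymous.
Codon 4: GAC Asp / GAU Asp — synonymous.
Codon 5: ACU Thr / ACU Thr — identical.
Codon 6: CAG Gln / CAA Gln — synonymous.
Codon 7: CGG Arg / AAC Asn — nonsynonymous.
Codon 8: AGA Arg / AGA Arg — identical.
Codon 9: AUG Met / CCA Pro — nonsynonymous.
Codon 10: GUU Val / GCC Ala — nonsynonymous.
Synonymous differences: 2.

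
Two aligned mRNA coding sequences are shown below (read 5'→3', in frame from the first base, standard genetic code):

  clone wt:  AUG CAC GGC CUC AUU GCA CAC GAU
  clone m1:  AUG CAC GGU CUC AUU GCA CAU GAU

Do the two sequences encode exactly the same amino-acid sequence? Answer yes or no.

yes

Codon 1: AUG Met / AUG Met — identical.
Codon 2: CAC His / CAC His — identical.
Codon 3: GGC Gly / GGU Gly — synonymous.
Codon 4: CUC Leu / CUC Leu — identical.
Codon 5: AUU Ile / AUU Ile — identical.
Codon 6: GCA Ala / GCA Ala — identical.
Codon 7: CAC His / CAU His — synonymous.
Codon 8: GAU Asp / GAU Asp — identical.
Nonsynonymous differences: 0 → same protein.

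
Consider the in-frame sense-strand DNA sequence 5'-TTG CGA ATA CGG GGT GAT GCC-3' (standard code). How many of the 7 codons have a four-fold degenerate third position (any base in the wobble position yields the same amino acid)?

4

Codon 1 TTG (Leu): third position 2-fold.
Codon 2 CGA (Arg): third position 4-fold.
Codon 3 ATA (Ile): third position 3-fold.
Codon 4 CGG (Arg): third position 4-fold.
Codon 5 GGT (Gly): third position 4-fold.
Codon 6 GAT (Asp): third position 2-fold.
Codon 7 GCC (Ala): third position 4-fold.
Four-fold degenerate third positions: 4.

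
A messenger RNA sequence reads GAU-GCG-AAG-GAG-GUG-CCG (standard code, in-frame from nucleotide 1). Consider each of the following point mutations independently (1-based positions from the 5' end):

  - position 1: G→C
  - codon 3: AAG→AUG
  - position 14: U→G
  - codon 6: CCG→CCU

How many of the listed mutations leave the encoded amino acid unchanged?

1

Codon 1: GAU (Asp) → CAU (His) — missense.
Codon 3: AAG (Lys) → AUG (Met) — missense.
Codon 5: GUG (Val) → GGG (Gly) — missense.
Codon 6: CCG (Pro) → CCU (Pro) — synonymous.
Synonymous: 1 of 4.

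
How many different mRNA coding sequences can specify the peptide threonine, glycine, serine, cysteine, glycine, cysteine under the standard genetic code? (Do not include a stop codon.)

1536

Thr: 4 codons.
Gly: 4 codons.
Ser: 6 codons.
Cys: 2 codons.
Gly: 4 codons.
Cys: 2 codons.
4 × 4 × 6 × 2 × 4 × 2 = 1536.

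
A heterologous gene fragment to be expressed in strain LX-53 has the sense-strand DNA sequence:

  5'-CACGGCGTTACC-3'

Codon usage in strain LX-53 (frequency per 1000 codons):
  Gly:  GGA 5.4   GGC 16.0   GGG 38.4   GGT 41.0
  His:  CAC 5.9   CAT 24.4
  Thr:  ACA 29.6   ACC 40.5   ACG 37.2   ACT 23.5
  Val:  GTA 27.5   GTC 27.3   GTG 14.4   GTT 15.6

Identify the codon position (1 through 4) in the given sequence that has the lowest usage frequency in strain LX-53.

1

Codon 1 CAC (His): 5.9 per 1000.
Codon 2 GGC (Gly): 16.0 per 1000.
Codon 3 GTT (Val): 15.6 per 1000.
Codon 4 ACC (Thr): 40.5 per 1000.
Lowest frequency is 5.9 at codon 1.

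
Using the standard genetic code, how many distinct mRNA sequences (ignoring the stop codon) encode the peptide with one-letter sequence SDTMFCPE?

Ser: 6 codons.
Asp: 2 codons.
Thr: 4 codons.
Met: 1 codon.
Phe: 2 codons.
Cys: 2 codons.
Pro: 4 codons.
Glu: 2 codons.
6 × 2 × 4 × 1 × 2 × 2 × 4 × 2 = 1536.

1536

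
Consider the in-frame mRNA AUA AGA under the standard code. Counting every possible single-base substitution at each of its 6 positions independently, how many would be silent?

4

Codon 1 (AUA, Ile): 2 synonymous substitutions.
Codon 2 (AGA, Arg): 2 synonymous substitutions.
Total: 2 + 2 = 4.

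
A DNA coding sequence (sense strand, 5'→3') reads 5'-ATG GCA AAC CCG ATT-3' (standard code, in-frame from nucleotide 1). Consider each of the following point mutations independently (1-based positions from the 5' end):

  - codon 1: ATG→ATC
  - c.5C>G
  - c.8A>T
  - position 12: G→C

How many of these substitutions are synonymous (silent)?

1

Codon 1: ATG (Met) → ATC (Ile) — missense.
Codon 2: GCA (Ala) → GGA (Gly) — missense.
Codon 3: AAC (Asn) → ATC (Ile) — missense.
Codon 4: CCG (Pro) → CCC (Pro) — synonymous.
Synonymous: 1 of 4.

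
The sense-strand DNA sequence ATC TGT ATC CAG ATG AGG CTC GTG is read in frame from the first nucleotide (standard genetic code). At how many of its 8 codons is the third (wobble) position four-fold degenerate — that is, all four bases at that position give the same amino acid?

2

Codon 1 ATC (Ile): third position 3-fold.
Codon 2 TGT (Cys): third position 2-fold.
Codon 3 ATC (Ile): third position 3-fold.
Codon 4 CAG (Gln): third position 2-fold.
Codon 5 ATG (Met): third position 1-fold.
Codon 6 AGG (Arg): third position 2-fold.
Codon 7 CTC (Leu): third position 4-fold.
Codon 8 GTG (Val): third position 4-fold.
Four-fold degenerate third positions: 2.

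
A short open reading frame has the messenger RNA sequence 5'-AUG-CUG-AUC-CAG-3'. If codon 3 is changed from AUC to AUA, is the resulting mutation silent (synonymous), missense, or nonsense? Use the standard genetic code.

Position 9 falls in codon 3: AUC → Ile.
After the substitution the codon is AUA → Ile.
Both encode Ile, so the change is synonymous.

silent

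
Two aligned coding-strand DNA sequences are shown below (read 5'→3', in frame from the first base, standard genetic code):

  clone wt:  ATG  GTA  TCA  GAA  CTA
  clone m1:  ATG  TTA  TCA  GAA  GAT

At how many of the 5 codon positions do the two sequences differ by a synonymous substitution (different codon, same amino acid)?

Codon 1: ATG Met / ATG Met — identical.
Codon 2: GTA Val / TTA Leu — nonsynonymous.
Codon 3: TCA Ser / TCA Ser — identical.
Codon 4: GAA Glu / GAA Glu — identical.
Codon 5: CTA Leu / GAT Asp — nonsynonymous.
Synonymous differences: 0.

0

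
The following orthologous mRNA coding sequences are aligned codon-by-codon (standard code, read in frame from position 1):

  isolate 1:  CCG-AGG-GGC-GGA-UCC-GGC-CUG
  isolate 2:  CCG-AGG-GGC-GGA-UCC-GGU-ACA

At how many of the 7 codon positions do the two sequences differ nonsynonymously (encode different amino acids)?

Codon 1: CCG Pro / CCG Pro — identical.
Codon 2: AGG Arg / AGG Arg — identical.
Codon 3: GGC Gly / GGC Gly — identical.
Codon 4: GGA Gly / GGA Gly — identical.
Codon 5: UCC Ser / UCC Ser — identical.
Codon 6: GGC Gly / GGU Gly — synonymous.
Codon 7: CUG Leu / ACA Thr — nonsynonymous.
Nonsynonymous differences: 1.

1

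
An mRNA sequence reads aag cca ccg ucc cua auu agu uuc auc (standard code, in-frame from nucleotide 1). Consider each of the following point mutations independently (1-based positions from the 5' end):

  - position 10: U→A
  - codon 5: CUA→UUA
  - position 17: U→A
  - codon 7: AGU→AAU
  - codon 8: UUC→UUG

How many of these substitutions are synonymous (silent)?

Codon 4: UCC (Ser) → ACC (Thr) — missense.
Codon 5: CUA (Leu) → UUA (Leu) — synonymous.
Codon 6: AUU (Ile) → AAU (Asn) — missense.
Codon 7: AGU (Ser) → AAU (Asn) — missense.
Codon 8: UUC (Phe) → UUG (Leu) — missense.
Synonymous: 1 of 5.

1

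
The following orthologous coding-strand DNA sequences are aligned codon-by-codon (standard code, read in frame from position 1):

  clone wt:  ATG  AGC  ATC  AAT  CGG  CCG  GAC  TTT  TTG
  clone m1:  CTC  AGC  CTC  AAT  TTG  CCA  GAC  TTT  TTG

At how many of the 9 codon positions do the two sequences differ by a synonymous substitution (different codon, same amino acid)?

1

Codon 1: ATG Met / CTC Leu — nonsynonymous.
Codon 2: AGC Ser / AGC Ser — identical.
Codon 3: ATC Ile / CTC Leu — nonsynonymous.
Codon 4: AAT Asn / AAT Asn — identical.
Codon 5: CGG Arg / TTG Leu — nonsynonymous.
Codon 6: CCG Pro / CCA Pro — synonymous.
Codon 7: GAC Asp / GAC Asp — identical.
Codon 8: TTT Phe / TTT Phe — identical.
Codon 9: TTG Leu / TTG Leu — identical.
Synonymous differences: 1.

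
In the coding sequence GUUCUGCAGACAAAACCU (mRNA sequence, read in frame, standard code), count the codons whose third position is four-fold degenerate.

4

Codon 1 GUU (Val): third position 4-fold.
Codon 2 CUG (Leu): third position 4-fold.
Codon 3 CAG (Gln): third position 2-fold.
Codon 4 ACA (Thr): third position 4-fold.
Codon 5 AAA (Lys): third position 2-fold.
Codon 6 CCU (Pro): third position 4-fold.
Four-fold degenerate third positions: 4.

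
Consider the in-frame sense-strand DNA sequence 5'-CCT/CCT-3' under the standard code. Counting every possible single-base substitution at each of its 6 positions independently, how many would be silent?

6

Codon 1 (CCT, Pro): 3 synonymous substitutions.
Codon 2 (CCT, Pro): 3 synonymous substitutions.
Total: 3 + 3 = 6.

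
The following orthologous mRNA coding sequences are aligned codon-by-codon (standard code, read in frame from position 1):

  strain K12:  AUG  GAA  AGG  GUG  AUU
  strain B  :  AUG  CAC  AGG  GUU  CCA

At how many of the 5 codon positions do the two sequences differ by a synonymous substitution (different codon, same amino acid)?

Codon 1: AUG Met / AUG Met — identical.
Codon 2: GAA Glu / CAC His — nonsynonymous.
Codon 3: AGG Arg / AGG Arg — identical.
Codon 4: GUG Val / GUU Val — synonymous.
Codon 5: AUU Ile / CCA Pro — nonsynonymous.
Synonymous differences: 1.

1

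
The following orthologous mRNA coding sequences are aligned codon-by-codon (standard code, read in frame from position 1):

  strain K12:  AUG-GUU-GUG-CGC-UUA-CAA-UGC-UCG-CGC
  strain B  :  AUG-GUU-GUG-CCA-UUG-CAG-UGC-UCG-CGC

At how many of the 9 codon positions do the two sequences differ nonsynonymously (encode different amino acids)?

Codon 1: AUG Met / AUG Met — identical.
Codon 2: GUU Val / GUU Val — identical.
Codon 3: GUG Val / GUG Val — identical.
Codon 4: CGC Arg / CCA Pro — nonsynonymous.
Codon 5: UUA Leu / UUG Leu — synonymous.
Codon 6: CAA Gln / CAG Gln — synonymous.
Codon 7: UGC Cys / UGC Cys — identical.
Codon 8: UCG Ser / UCG Ser — identical.
Codon 9: CGC Arg / CGC Arg — identical.
Nonsynonymous differences: 1.

1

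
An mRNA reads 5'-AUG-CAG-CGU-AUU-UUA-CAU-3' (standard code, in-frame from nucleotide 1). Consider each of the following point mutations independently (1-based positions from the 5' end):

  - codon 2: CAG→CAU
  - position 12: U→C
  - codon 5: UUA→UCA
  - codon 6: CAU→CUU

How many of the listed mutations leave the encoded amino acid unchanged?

1

Codon 2: CAG (Gln) → CAU (His) — missense.
Codon 4: AUU (Ile) → AUC (Ile) — synonymous.
Codon 5: UUA (Leu) → UCA (Ser) — missense.
Codon 6: CAU (His) → CUU (Leu) — missense.
Synonymous: 1 of 4.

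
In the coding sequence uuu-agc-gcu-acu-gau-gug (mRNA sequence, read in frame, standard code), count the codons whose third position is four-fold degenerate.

3

Codon 1 UUU (Phe): third position 2-fold.
Codon 2 AGC (Ser): third position 2-fold.
Codon 3 GCU (Ala): third position 4-fold.
Codon 4 ACU (Thr): third position 4-fold.
Codon 5 GAU (Asp): third position 2-fold.
Codon 6 GUG (Val): third position 4-fold.
Four-fold degenerate third positions: 3.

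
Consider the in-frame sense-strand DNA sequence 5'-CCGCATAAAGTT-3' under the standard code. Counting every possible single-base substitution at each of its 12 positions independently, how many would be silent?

Codon 1 (CCG, Pro): 3 synonymous substitutions.
Codon 2 (CAT, His): 1 synonymous substitution.
Codon 3 (AAA, Lys): 1 synonymous substitution.
Codon 4 (GTT, Val): 3 synonymous substitutions.
Total: 3 + 1 + 1 + 3 = 8.

8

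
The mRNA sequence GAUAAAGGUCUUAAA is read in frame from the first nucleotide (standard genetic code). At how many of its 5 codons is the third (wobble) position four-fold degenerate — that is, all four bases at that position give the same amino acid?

2

Codon 1 GAU (Asp): third position 2-fold.
Codon 2 AAA (Lys): third position 2-fold.
Codon 3 GGU (Gly): third position 4-fold.
Codon 4 CUU (Leu): third position 4-fold.
Codon 5 AAA (Lys): third position 2-fold.
Four-fold degenerate third positions: 2.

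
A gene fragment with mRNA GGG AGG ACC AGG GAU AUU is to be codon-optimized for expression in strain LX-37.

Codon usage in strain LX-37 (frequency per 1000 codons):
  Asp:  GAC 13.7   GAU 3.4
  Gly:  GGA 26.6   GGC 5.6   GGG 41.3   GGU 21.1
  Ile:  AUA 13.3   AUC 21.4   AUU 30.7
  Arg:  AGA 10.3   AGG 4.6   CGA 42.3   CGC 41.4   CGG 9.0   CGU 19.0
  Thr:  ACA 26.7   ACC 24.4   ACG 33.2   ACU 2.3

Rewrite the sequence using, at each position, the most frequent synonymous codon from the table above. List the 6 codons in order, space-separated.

Codon 1 (Gly): best is GGG at 41.3.
Codon 2 (Arg): best is CGA at 42.3.
Codon 3 (Thr): best is ACG at 33.2.
Codon 4 (Arg): best is CGA at 42.3.
Codon 5 (Asp): best is GAC at 13.7.
Codon 6 (Ile): best is AUU at 30.7.

GGG CGA ACG CGA GAC AUU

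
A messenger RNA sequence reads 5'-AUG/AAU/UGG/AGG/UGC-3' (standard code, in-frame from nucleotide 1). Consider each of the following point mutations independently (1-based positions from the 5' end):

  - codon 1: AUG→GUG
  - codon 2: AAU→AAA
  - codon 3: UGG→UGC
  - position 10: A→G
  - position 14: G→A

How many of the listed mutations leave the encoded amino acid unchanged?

Codon 1: AUG (Met) → GUG (Val) — missense.
Codon 2: AAU (Asn) → AAA (Lys) — missense.
Codon 3: UGG (Trp) → UGC (Cys) — missense.
Codon 4: AGG (Arg) → GGG (Gly) — missense.
Codon 5: UGC (Cys) → UAC (Tyr) — missense.
Synonymous: 0 of 5.

0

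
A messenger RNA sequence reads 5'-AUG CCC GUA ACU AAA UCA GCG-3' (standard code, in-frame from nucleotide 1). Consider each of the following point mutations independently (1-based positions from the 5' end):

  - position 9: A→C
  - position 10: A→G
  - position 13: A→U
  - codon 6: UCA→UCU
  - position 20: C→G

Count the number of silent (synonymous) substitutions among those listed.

2

Codon 3: GUA (Val) → GUC (Val) — synonymous.
Codon 4: ACU (Thr) → GCU (Ala) — missense.
Codon 5: AAA (Lys) → UAA (Stop) — nonsense.
Codon 6: UCA (Ser) → UCU (Ser) — synonymous.
Codon 7: GCG (Ala) → GGG (Gly) — missense.
Synonymous: 2 of 5.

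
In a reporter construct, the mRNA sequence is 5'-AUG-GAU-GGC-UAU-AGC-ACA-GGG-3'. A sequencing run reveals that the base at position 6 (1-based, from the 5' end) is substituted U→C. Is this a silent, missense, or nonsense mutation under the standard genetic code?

silent

Position 6 falls in codon 2: GAU → Asp.
After the substitution the codon is GAC → Asp.
Both encode Asp, so the change is synonymous.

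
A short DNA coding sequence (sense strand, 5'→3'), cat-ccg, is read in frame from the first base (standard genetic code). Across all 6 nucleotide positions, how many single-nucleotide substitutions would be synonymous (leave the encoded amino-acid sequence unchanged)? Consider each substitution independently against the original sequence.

4

Codon 1 (CAT, His): 1 synonymous substitution.
Codon 2 (CCG, Pro): 3 synonymous substitutions.
Total: 1 + 3 = 4.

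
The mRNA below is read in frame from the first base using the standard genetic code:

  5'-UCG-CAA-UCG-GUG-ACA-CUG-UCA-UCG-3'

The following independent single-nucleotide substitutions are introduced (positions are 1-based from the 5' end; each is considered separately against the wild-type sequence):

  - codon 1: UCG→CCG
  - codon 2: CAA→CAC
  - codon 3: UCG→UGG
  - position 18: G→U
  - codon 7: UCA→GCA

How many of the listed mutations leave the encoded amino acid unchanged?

Codon 1: UCG (Ser) → CCG (Pro) — missense.
Codon 2: CAA (Gln) → CAC (His) — missense.
Codon 3: UCG (Ser) → UGG (Trp) — missense.
Codon 6: CUG (Leu) → CUU (Leu) — synonymous.
Codon 7: UCA (Ser) → GCA (Ala) — missense.
Synonymous: 1 of 5.

1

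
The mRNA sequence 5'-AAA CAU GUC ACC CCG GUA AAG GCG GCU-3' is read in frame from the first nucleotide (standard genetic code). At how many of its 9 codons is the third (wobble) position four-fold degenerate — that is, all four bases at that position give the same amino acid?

6

Codon 1 AAA (Lys): third position 2-fold.
Codon 2 CAU (His): third position 2-fold.
Codon 3 GUC (Val): third position 4-fold.
Codon 4 ACC (Thr): third position 4-fold.
Codon 5 CCG (Pro): third position 4-fold.
Codon 6 GUA (Val): third position 4-fold.
Codon 7 AAG (Lys): third position 2-fold.
Codon 8 GCG (Ala): third position 4-fold.
Codon 9 GCU (Ala): third position 4-fold.
Four-fold degenerate third positions: 6.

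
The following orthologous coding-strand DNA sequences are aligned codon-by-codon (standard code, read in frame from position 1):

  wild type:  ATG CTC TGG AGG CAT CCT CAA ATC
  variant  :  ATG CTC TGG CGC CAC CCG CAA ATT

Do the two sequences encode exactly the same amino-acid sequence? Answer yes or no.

Codon 1: ATG Met / ATG Met — identical.
Codon 2: CTC Leu / CTC Leu — identical.
Codon 3: TGG Trp / TGG Trp — identical.
Codon 4: AGG Arg / CGC Arg — synonymous.
Codon 5: CAT His / CAC His — synonymous.
Codon 6: CCT Pro / CCG Pro — synonymous.
Codon 7: CAA Gln / CAA Gln — identical.
Codon 8: ATC Ile / ATT Ile — synonymous.
Nonsynonymous differences: 0 → same protein.

yes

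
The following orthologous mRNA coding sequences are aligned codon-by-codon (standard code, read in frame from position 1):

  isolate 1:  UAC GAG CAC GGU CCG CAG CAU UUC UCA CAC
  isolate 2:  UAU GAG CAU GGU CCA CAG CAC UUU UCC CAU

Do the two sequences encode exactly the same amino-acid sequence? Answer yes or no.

Codon 1: UAC Tyr / UAU Tyr — synonymous.
Codon 2: GAG Glu / GAG Glu — identical.
Codon 3: CAC His / CAU His — synonymous.
Codon 4: GGU Gly / GGU Gly — identical.
Codon 5: CCG Pro / CCA Pro — synonymous.
Codon 6: CAG Gln / CAG Gln — identical.
Codon 7: CAU His / CAC His — synonymous.
Codon 8: UUC Phe / UUU Phe — synonymous.
Codon 9: UCA Ser / UCC Ser — synonymous.
Codon 10: CAC His / CAU His — synonymous.
Nonsynonymous differences: 0 → same protein.

yes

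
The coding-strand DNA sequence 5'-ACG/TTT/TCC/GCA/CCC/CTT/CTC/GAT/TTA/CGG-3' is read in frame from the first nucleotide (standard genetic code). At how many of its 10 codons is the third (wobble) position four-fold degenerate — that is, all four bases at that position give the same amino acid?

7

Codon 1 ACG (Thr): third position 4-fold.
Codon 2 TTT (Phe): third position 2-fold.
Codon 3 TCC (Ser): third position 4-fold.
Codon 4 GCA (Ala): third position 4-fold.
Codon 5 CCC (Pro): third position 4-fold.
Codon 6 CTT (Leu): third position 4-fold.
Codon 7 CTC (Leu): third position 4-fold.
Codon 8 GAT (Asp): third position 2-fold.
Codon 9 TTA (Leu): third position 2-fold.
Codon 10 CGG (Arg): third position 4-fold.
Four-fold degenerate third positions: 7.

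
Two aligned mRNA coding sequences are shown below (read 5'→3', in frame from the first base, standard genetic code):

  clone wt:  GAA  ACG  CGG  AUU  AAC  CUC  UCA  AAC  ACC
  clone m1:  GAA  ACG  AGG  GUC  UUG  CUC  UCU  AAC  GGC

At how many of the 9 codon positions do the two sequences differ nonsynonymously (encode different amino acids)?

3

Codon 1: GAA Glu / GAA Glu — identical.
Codon 2: ACG Thr / ACG Thr — identical.
Codon 3: CGG Arg / AGG Arg — synonymous.
Codon 4: AUU Ile / GUC Val — nonsynonymous.
Codon 5: AAC Asn / UUG Leu — nonsynonymous.
Codon 6: CUC Leu / CUC Leu — identical.
Codon 7: UCA Ser / UCU Ser — synonymous.
Codon 8: AAC Asn / AAC Asn — identical.
Codon 9: ACC Thr / GGC Gly — nonsynonymous.
Nonsynonymous differences: 3.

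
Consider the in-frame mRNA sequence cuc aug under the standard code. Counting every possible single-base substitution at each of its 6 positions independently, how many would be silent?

3

Codon 1 (CUC, Leu): 3 synonymous substitutions.
Codon 2 (AUG, Met): 0 synonymous substitutions.
Total: 3 + 0 = 3.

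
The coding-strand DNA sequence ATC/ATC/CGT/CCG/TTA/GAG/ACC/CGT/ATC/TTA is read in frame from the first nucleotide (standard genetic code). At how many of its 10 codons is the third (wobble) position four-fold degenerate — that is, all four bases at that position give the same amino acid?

4

Codon 1 ATC (Ile): third position 3-fold.
Codon 2 ATC (Ile): third position 3-fold.
Codon 3 CGT (Arg): third position 4-fold.
Codon 4 CCG (Pro): third position 4-fold.
Codon 5 TTA (Leu): third position 2-fold.
Codon 6 GAG (Glu): third position 2-fold.
Codon 7 ACC (Thr): third position 4-fold.
Codon 8 CGT (Arg): third position 4-fold.
Codon 9 ATC (Ile): third position 3-fold.
Codon 10 TTA (Leu): third position 2-fold.
Four-fold degenerate third positions: 4.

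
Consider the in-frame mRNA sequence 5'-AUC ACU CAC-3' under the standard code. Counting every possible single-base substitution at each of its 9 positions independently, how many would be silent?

Codon 1 (AUC, Ile): 2 synonymous substitutions.
Codon 2 (ACU, Thr): 3 synonymous substitutions.
Codon 3 (CAC, His): 1 synonymous substitution.
Total: 2 + 3 + 1 = 6.

6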